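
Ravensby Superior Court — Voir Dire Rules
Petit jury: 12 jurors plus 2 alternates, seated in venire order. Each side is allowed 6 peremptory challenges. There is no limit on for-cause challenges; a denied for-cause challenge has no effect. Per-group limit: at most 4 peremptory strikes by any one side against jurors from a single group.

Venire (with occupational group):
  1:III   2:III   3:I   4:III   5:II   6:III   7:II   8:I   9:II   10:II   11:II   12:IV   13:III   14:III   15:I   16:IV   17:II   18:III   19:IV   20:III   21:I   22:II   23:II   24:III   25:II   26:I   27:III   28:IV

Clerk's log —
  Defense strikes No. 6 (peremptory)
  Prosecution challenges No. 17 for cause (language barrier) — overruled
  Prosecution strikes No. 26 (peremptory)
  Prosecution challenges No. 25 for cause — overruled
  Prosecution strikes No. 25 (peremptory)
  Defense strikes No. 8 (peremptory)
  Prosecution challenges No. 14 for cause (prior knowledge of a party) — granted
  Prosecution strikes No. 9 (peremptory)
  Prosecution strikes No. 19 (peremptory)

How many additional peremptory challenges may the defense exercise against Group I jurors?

Defense peremptories so far: #6, #8 — 2 of 6 used, 4 left overall.
Against Group I: #8 — 1 used; per-group cap 4 leaves 3.
Binding limit: min(4, 3) = 3.

3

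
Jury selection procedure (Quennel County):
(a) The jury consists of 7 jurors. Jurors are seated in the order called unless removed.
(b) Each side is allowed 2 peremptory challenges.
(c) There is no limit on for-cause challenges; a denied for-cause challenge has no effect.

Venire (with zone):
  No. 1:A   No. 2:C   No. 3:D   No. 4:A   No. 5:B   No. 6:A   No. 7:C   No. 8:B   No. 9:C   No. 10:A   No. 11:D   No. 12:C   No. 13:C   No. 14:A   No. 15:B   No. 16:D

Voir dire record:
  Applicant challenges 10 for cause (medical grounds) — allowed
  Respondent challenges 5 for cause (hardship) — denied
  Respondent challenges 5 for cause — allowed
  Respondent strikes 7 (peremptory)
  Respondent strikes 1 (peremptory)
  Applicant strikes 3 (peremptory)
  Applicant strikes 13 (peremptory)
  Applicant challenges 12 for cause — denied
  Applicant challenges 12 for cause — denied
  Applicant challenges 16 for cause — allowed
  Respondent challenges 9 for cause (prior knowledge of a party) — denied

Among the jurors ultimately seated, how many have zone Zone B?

1

Removed: #1, #3, #5, #7, #10, #13, #16.
Seated jurors 1–7: #2, #4, #6, #8, #9, #11, #12.
Of those, in Zone B: #8 → 1.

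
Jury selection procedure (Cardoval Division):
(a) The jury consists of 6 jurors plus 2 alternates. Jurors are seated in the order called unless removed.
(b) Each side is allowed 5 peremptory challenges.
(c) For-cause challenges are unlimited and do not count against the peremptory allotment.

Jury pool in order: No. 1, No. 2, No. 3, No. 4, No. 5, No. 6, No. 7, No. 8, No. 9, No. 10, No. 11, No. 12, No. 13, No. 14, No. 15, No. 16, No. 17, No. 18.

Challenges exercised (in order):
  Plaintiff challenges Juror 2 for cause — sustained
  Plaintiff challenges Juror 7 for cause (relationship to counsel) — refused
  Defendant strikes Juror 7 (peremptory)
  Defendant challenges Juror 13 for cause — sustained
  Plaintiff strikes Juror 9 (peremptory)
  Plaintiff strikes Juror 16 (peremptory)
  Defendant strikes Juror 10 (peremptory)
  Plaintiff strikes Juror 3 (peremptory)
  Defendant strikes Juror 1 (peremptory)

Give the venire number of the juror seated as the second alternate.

Removed: #1, #2, #3, #7, #9, #10, #13, #16.
Seating in order: seats 1–6 → #4, #5, #6, #8, #11, #12; alternates → #14, #15.
So alternate 2 is #15.

15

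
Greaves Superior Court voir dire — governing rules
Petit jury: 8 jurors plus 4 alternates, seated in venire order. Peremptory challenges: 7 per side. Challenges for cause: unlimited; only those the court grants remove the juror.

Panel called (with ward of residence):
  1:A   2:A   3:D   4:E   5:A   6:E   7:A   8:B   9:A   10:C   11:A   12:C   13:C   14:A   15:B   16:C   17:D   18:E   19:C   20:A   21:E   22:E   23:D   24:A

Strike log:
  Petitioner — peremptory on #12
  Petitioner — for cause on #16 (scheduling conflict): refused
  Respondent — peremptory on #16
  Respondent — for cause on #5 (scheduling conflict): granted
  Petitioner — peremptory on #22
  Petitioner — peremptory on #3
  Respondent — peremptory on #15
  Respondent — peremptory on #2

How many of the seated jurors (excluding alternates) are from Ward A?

4

Removed: #2, #3, #5, #12, #15, #16, #22.
Seated jurors 1–8: #1, #4, #6, #7, #8, #9, #10, #11 (alternates #13, #14, #17, #18 not counted).
Of those, in Ward A: #1, #7, #9, #11 → 4.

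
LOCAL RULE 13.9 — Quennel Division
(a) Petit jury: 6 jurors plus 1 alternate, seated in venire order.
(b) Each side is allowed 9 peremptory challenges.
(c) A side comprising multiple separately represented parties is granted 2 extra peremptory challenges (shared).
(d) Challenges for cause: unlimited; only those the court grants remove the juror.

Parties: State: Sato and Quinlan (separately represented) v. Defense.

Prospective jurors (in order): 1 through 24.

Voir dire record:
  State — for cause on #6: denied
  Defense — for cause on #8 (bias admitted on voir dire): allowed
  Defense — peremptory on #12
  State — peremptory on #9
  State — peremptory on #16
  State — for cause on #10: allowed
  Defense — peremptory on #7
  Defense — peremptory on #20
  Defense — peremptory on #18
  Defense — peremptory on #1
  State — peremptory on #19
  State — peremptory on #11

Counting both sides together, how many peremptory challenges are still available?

State allotment: 9 base + 2 multi-party = 11. Defense allotment: 9.
State peremptories used: #9, #16, #19, #11 — 4 (for-cause on #6, #10 don't count).
Defense peremptories used: #12, #7, #20, #18, #1 — 5 (the for-cause on #8 doesn't count).
Remaining: (11 − 4) + (9 − 5) = 11.

11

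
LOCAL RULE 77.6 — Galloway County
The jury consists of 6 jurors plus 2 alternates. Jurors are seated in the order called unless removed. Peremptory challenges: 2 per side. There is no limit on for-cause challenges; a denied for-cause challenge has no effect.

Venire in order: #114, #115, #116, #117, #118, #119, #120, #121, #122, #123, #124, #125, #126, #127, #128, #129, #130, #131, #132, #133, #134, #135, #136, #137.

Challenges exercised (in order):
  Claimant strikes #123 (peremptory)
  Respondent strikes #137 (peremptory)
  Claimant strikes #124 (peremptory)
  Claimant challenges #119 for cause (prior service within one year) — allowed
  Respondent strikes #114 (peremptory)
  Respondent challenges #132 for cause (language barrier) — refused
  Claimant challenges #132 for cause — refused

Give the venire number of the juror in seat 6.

121

Removed: #114, #119, #123, #124, #137. (#132 stays — for-cause denied.)
Seating in order: seats 1–6 → #115, #116, #117, #118, #120, #121; alternates → #122, #125.
So seat 6 is #121.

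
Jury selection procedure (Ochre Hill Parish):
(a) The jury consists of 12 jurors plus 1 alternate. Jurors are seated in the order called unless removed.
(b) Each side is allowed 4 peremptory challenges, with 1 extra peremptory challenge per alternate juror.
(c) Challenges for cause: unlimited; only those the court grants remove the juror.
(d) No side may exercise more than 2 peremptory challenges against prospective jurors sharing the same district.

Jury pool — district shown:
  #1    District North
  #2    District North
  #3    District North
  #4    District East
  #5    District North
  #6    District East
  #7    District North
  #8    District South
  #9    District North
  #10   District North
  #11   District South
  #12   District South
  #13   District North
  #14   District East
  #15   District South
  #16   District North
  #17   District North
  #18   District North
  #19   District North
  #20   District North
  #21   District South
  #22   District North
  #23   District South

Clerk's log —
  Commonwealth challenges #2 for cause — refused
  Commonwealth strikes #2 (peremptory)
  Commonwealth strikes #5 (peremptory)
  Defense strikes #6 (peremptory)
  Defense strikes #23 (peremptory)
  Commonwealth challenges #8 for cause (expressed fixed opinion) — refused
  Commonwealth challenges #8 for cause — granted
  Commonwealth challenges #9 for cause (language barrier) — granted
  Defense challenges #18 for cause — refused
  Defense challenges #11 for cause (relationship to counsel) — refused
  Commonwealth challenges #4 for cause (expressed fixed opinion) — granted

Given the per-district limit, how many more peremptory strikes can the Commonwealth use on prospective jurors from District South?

2

Commonwealth peremptories so far: #2, #5 — 2 of 5 used, 3 left overall.
Against District South: none yet — per-district cap 2 leaves 2.
Binding limit: min(3, 2) = 2.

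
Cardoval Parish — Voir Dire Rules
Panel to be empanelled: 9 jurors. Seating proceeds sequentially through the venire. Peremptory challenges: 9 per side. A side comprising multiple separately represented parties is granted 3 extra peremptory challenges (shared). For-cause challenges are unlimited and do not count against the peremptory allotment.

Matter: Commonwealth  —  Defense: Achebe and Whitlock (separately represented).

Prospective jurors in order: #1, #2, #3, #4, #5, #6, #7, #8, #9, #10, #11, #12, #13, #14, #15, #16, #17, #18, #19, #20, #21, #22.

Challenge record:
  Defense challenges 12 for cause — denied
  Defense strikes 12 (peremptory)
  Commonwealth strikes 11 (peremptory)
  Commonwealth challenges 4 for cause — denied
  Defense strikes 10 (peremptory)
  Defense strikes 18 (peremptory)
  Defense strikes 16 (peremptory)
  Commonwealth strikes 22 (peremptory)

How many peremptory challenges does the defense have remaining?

8

Defense allotment: 9 base + 3 multi-party = 12.
Defense peremptories used: #12, #10, #18, #16 — 4 (the for-cause on #12 doesn't count).
Remaining: 12 − 4 = 8.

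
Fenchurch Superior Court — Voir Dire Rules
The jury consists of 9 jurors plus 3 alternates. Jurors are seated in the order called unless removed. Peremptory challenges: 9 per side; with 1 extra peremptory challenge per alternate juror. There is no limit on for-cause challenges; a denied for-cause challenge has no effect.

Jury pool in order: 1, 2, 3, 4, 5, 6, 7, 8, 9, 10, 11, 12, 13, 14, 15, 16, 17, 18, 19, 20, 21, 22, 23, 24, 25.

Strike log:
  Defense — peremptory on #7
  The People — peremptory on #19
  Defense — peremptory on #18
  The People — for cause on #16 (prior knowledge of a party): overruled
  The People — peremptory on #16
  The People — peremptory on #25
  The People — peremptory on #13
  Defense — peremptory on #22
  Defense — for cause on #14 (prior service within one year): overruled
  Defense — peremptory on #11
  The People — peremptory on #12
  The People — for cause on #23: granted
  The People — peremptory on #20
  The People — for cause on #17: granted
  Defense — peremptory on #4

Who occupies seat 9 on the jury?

Removed: #4, #7, #11, #12, #13, #16, #17, #18, #19, #20, #22, #23, #25. (#14 stays — for-cause denied.)
Seating in order: seats 1–9 → #1, #2, #3, #5, #6, #8, #9, #10, #14; alternates → #15, #21, #24.
So seat 9 is #14.

14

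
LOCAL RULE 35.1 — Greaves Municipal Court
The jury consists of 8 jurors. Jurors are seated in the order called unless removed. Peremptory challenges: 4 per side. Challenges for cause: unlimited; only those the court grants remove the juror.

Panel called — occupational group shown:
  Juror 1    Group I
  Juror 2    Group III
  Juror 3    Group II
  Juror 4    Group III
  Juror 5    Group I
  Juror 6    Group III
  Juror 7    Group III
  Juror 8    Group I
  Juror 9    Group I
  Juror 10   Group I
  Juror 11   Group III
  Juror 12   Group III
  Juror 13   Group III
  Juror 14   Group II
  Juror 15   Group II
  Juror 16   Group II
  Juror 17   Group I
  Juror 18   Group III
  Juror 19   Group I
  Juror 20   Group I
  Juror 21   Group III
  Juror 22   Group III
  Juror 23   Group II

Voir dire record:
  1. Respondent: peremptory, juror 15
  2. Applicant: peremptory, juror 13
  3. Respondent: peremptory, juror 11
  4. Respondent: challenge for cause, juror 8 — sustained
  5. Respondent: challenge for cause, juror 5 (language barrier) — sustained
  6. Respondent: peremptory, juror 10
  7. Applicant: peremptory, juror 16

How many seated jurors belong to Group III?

5

Removed: #5, #8, #10, #11, #13, #15, #16.
Seated jurors 1–8: #1, #2, #3, #4, #6, #7, #9, #12.
Of those, in Group III: #2, #4, #6, #7, #12 → 5.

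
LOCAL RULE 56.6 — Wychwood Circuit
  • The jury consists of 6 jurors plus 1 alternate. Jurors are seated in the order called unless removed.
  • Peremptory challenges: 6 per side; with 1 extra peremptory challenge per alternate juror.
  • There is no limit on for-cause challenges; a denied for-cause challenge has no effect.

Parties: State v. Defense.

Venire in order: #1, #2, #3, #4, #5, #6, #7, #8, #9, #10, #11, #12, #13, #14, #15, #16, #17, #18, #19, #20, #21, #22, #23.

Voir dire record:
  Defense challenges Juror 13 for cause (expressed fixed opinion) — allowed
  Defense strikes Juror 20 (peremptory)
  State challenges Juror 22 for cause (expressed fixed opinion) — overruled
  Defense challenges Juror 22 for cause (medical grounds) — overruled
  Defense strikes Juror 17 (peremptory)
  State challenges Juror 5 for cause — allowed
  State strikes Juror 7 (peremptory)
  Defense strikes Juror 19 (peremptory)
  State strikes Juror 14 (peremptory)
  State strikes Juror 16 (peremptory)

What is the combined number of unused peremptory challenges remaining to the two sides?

State allotment: 6 base + 1 × 1 alternate = 7. Defense allotment: 6 base + 1 × 1 alternate = 7.
State peremptories used: #7, #14, #16 — 3 (for-cause on #22, #5 don't count).
Defense peremptories used: #20, #17, #19 — 3 (for-cause on #13, #22 don't count).
Remaining: (7 − 3) + (7 − 3) = 8.

8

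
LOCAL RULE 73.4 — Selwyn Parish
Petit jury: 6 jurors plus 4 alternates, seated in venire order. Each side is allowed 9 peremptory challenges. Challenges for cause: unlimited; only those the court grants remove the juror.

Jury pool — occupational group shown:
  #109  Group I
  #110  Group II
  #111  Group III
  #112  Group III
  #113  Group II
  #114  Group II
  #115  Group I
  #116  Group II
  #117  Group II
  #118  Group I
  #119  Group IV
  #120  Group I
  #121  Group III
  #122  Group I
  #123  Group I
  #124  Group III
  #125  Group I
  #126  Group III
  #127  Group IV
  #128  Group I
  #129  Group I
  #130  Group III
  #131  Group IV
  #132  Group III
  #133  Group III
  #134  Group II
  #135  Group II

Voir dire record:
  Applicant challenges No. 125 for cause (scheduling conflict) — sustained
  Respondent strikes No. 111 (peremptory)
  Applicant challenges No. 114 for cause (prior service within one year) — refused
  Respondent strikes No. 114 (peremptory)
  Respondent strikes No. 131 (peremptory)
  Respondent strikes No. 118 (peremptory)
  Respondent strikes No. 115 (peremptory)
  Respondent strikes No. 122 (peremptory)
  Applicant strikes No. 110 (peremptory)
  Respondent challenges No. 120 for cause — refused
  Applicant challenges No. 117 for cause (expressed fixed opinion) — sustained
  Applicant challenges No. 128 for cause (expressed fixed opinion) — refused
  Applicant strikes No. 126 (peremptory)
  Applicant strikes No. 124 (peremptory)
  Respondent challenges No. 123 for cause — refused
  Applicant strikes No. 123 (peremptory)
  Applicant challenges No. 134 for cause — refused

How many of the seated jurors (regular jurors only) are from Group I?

Removed: #110, #111, #114, #115, #117, #118, #122, #123, #124, #125, #126, #131.
Seated jurors 1–6: #109, #112, #113, #116, #119, #120 (alternates #121, #127, #128, #129 not counted).
Of those, in Group I: #109, #120 → 2.

2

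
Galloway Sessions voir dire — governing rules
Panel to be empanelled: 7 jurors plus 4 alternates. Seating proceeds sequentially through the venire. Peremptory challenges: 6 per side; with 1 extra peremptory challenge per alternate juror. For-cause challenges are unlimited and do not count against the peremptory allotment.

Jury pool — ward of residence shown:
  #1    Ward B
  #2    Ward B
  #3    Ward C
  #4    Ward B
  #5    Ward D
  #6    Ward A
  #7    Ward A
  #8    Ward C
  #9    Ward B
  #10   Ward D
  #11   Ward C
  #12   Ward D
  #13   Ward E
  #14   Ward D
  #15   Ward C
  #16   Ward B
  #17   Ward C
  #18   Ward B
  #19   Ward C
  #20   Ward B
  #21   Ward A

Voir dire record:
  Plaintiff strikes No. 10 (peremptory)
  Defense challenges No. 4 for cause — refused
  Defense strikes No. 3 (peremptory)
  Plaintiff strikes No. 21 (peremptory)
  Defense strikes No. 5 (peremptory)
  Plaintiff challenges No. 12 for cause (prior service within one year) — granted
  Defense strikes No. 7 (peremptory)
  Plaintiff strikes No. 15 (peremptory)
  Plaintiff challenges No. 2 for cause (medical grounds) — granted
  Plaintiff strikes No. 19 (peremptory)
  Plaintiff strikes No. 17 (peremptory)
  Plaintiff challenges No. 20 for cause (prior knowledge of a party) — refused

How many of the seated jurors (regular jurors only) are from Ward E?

1

Removed: #2, #3, #5, #7, #10, #12, #15, #17, #19, #21.
Seated jurors 1–7: #1, #4, #6, #8, #9, #11, #13 (alternates #14, #16, #18, #20 not counted).
Of those, in Ward E: #13 → 1.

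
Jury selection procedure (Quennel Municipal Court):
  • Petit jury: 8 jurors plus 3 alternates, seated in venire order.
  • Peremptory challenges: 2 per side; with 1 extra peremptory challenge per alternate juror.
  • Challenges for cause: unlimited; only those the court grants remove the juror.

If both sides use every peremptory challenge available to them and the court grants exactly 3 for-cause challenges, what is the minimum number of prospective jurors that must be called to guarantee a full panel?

Seats to fill: 8 + 3 alternates = 11.
Peremptories: 2 + 1×3 = 5 per side × 2 sides = 10.
For-cause removals: 3.
Minimum venire: 11 + 10 + 3 = 24.

24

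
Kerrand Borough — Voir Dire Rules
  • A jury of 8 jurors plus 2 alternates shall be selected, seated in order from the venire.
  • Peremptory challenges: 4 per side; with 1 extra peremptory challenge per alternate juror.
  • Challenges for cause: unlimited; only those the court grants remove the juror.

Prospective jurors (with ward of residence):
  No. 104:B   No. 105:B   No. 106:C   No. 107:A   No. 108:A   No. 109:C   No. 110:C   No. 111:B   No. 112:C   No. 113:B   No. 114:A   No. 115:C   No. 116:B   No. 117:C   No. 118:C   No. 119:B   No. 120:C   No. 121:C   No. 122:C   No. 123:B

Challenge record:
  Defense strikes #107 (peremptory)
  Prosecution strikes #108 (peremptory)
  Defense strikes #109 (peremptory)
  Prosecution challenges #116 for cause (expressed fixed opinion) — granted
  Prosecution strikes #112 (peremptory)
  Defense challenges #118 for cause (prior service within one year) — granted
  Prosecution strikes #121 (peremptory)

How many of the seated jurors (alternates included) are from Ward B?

Removed: #107, #108, #109, #112, #116, #118, #121.
Seated (10 incl. alternates): #104, #105, #106, #110, #111, #113, #114, #115, #117, #119.
Of those, in Ward B: #104, #105, #111, #113, #119 → 5.

5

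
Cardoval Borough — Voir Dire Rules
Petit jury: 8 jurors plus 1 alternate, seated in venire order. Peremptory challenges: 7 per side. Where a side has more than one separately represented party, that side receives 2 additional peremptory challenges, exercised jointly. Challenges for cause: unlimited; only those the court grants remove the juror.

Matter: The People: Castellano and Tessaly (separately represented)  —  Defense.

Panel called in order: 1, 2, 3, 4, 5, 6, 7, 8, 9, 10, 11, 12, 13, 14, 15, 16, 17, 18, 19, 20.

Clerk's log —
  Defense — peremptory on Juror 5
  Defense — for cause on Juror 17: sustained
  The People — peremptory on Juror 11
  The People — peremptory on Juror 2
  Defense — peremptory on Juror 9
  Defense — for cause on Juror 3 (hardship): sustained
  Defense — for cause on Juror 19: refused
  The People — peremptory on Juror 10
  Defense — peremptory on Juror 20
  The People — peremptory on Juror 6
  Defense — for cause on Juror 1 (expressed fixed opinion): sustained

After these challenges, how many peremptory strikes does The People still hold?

5

The People allotment: 7 base + 2 multi-party = 9.
The People peremptories used: #11, #2, #10, #6 — 4.
Remaining: 9 − 4 = 5.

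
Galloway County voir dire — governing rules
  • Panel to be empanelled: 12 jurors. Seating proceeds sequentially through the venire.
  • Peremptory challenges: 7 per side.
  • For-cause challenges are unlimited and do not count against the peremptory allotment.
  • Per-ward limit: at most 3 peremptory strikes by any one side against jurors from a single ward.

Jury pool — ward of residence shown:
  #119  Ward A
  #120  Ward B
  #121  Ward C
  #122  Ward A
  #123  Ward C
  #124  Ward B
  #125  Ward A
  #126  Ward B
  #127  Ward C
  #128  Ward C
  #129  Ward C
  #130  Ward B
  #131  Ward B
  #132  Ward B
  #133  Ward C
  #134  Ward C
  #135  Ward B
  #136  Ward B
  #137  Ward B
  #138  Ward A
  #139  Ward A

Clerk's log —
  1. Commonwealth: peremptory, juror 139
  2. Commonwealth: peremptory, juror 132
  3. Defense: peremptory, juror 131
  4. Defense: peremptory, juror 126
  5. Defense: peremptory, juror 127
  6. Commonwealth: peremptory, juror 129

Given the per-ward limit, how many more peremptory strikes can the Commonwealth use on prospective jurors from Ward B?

2

Commonwealth peremptories so far: #139, #132, #129 — 3 of 7 used, 4 left overall.
Against Ward B: #132 — 1 used; per-ward cap 3 leaves 2.
Binding limit: min(4, 2) = 2.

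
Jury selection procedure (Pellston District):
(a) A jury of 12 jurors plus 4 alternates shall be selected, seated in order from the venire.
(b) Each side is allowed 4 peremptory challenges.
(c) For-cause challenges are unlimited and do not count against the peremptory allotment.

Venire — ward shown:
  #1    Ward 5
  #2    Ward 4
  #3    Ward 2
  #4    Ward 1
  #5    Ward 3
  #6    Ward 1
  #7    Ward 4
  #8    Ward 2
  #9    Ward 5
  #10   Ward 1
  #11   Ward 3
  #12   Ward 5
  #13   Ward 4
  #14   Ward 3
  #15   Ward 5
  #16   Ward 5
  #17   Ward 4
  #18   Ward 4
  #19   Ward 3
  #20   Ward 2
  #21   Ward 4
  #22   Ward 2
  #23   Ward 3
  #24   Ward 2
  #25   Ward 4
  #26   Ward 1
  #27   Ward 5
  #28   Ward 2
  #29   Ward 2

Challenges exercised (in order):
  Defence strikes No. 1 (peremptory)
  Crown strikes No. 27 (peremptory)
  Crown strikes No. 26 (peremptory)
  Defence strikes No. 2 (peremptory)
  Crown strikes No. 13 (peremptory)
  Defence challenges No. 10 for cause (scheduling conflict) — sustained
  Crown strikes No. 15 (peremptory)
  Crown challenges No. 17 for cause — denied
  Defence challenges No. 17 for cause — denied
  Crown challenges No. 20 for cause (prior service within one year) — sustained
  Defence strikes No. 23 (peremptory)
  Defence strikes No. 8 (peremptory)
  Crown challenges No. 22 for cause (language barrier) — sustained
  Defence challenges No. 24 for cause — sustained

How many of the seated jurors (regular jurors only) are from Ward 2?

1

Removed: #1, #2, #8, #10, #13, #15, #20, #22, #23, #24, #26, #27.
Seated jurors 1–12: #3, #4, #5, #6, #7, #9, #11, #12, #14, #16, #17, #18 (alternates #19, #21, #25, #28 not counted).
Of those, in Ward 2: #3 → 1.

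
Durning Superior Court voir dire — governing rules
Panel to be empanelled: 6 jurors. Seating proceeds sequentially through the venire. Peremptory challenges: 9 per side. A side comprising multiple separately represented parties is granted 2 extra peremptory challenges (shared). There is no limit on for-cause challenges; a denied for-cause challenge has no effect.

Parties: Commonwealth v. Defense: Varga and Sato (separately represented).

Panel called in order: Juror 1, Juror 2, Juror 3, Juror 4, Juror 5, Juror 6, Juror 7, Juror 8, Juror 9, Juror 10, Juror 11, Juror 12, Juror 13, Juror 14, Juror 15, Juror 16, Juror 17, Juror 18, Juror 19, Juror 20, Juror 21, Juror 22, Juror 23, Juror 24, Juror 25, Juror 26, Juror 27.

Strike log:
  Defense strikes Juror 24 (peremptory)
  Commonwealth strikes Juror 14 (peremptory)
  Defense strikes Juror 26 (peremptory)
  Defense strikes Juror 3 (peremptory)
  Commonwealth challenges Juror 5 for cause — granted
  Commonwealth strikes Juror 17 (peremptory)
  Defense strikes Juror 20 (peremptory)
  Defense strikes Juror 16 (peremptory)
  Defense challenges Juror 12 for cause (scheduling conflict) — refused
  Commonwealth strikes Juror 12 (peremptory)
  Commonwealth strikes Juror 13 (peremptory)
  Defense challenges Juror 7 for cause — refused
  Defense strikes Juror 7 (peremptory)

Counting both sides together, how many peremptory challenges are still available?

10

Commonwealth allotment: 9. Defense allotment: 9 base + 2 multi-party = 11.
Commonwealth peremptories used: #14, #17, #12, #13 — 4 (the for-cause on #5 doesn't count).
Defense peremptories used: #24, #26, #3, #20, #16, #7 — 6 (for-cause on #12, #7 don't count).
Remaining: (9 − 4) + (11 − 6) = 10.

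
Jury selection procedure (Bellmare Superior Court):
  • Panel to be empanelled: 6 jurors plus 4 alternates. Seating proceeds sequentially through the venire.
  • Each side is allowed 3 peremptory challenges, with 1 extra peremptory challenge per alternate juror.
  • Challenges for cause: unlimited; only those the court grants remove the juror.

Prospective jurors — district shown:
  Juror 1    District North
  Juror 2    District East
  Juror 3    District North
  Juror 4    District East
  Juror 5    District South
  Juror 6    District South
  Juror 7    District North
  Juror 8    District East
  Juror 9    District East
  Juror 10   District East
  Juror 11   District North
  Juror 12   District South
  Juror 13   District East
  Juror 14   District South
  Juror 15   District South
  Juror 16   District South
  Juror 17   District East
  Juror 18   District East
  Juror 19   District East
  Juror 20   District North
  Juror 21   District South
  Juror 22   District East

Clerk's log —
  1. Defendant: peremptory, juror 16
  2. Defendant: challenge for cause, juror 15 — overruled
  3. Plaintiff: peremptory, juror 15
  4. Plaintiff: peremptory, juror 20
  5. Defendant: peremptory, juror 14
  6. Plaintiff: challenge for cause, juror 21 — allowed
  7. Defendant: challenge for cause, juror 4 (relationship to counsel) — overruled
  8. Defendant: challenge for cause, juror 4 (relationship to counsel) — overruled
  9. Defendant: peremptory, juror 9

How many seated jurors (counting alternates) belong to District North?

4

Removed: #9, #14, #15, #16, #20, #21.
Seated (10 incl. alternates): #1, #2, #3, #4, #5, #6, #7, #8, #10, #11.
Of those, in District North: #1, #3, #7, #11 → 4.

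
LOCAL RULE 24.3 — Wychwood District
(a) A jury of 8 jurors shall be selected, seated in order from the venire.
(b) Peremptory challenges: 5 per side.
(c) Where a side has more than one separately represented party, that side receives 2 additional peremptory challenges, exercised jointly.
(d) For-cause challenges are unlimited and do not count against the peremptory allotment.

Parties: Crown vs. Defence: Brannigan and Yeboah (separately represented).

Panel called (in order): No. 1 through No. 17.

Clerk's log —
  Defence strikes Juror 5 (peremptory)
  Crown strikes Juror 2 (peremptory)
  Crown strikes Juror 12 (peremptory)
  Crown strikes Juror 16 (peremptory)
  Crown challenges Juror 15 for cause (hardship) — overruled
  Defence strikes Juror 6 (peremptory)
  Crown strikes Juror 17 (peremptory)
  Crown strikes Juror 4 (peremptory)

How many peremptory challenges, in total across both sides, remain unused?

5

Crown allotment: 5. Defence allotment: 5 base + 2 multi-party = 7.
Crown peremptories used: #2, #12, #16, #17, #4 — 5 (the for-cause on #15 doesn't count).
Defence peremptories used: #5, #6 — 2.
Remaining: (5 − 5) + (7 − 2) = 5.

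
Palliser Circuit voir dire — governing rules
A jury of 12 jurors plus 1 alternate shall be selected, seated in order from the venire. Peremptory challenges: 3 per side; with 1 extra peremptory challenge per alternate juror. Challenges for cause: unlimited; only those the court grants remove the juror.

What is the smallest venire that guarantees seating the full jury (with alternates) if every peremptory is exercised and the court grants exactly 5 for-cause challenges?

26

Seats to fill: 12 + 1 alternates = 13.
Peremptories: 3 + 1×1 = 4 per side × 2 sides = 8.
For-cause removals: 5.
Minimum venire: 13 + 8 + 5 = 26.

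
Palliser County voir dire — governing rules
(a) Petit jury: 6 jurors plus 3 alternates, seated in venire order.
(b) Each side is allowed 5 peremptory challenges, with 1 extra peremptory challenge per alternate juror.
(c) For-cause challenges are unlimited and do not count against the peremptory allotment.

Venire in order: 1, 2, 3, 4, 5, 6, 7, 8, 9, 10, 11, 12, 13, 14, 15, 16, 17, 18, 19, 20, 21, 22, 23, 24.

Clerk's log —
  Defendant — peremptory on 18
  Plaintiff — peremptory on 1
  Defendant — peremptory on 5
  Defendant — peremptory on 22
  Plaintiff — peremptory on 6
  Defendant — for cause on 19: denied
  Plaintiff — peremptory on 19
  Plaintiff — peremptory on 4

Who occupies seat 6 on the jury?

10

Removed: #1, #4, #5, #6, #18, #19, #22.
Seating in order: seats 1–6 → #2, #3, #7, #8, #9, #10; alternates → #11, #12, #13.
So seat 6 is #10.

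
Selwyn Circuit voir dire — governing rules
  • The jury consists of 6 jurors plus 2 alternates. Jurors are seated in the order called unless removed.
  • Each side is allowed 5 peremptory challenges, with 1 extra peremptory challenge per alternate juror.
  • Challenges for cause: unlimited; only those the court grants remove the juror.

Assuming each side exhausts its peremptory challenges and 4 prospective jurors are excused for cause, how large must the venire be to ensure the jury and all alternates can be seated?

Seats to fill: 6 + 2 alternates = 8.
Peremptories: 5 + 1×2 = 7 per side × 2 sides = 14.
For-cause removals: 4.
Minimum venire: 8 + 14 + 4 = 26.

26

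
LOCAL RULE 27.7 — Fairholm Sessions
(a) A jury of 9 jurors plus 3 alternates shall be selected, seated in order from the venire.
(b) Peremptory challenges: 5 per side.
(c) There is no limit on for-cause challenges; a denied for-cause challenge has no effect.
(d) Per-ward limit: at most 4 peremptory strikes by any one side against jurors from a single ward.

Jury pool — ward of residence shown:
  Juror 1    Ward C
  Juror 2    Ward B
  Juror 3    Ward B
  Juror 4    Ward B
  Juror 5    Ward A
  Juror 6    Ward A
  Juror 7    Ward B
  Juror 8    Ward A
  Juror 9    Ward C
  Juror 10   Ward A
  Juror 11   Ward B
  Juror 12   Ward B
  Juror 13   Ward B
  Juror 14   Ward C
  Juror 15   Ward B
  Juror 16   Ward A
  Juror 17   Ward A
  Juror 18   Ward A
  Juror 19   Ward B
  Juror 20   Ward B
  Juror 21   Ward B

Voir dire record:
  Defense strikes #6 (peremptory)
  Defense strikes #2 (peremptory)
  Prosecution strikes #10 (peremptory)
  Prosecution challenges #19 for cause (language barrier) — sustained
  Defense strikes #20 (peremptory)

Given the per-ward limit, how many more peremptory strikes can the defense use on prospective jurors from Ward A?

Defense peremptories so far: #6, #2, #20 — 3 of 5 used, 2 left overall.
Against Ward A: #6 — 1 used; per-ward cap 4 leaves 3.
Binding limit: min(2, 3) = 2.

2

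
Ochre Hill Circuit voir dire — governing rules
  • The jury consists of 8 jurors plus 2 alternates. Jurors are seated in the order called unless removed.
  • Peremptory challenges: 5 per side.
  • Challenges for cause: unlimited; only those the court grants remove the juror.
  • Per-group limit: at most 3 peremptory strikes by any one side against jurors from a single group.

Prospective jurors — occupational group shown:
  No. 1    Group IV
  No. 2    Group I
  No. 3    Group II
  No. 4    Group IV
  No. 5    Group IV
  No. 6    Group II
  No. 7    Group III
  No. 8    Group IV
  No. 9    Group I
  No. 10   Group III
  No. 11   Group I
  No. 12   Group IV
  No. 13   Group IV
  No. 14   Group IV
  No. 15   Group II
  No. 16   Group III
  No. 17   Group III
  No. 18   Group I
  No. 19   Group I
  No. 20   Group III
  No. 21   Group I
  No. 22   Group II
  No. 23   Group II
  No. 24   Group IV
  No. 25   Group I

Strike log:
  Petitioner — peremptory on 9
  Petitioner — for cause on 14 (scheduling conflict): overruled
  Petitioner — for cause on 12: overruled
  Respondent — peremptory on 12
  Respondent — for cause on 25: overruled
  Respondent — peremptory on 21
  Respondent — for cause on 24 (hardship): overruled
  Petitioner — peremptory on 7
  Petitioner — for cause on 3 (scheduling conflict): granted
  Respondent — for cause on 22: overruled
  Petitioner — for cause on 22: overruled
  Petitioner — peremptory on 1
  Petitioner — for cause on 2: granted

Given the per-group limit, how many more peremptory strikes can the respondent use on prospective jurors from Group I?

Respondent peremptories so far: #12, #21 — 2 of 5 used, 3 left overall.
Against Group I: #21 — 1 used; per-group cap 3 leaves 2.
Binding limit: min(3, 2) = 2.

2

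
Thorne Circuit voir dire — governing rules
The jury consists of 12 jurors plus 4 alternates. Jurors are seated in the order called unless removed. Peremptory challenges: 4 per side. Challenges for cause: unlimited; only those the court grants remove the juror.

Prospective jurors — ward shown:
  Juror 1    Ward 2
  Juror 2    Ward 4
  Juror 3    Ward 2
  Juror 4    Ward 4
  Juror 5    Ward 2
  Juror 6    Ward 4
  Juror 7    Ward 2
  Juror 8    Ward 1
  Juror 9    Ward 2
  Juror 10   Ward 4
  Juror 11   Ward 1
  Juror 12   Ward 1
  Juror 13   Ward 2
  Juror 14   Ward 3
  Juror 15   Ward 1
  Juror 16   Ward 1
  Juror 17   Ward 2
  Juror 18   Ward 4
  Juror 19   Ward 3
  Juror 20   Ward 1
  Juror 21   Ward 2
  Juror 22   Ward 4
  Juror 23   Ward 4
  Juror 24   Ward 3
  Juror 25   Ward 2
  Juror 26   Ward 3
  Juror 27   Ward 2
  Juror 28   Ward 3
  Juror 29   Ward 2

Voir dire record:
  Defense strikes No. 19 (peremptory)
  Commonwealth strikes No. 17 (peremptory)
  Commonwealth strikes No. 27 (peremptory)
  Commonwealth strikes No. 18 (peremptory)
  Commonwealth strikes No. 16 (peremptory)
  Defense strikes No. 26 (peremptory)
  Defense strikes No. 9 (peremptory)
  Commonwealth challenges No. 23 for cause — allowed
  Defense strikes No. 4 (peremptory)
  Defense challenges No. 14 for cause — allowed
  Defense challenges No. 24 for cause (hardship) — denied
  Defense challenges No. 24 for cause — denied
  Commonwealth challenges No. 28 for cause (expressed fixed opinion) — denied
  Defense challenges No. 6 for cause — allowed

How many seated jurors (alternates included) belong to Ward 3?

Removed: #4, #6, #9, #14, #16, #17, #18, #19, #23, #26, #27.
Seated (16 incl. alternates): #1, #2, #3, #5, #7, #8, #10, #11, #12, #13, #15, #20, #21, #22, #24, #25.
Of those, in Ward 3: #24 → 1.

1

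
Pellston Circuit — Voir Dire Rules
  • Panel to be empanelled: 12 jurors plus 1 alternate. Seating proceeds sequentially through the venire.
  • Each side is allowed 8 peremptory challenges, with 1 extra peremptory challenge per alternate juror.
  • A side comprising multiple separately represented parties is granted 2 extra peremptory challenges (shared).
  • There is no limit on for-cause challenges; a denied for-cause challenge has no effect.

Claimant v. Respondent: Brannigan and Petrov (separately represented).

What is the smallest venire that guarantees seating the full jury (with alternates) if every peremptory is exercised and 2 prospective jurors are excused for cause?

35

Seats to fill: 12 + 1 alternates = 13.
Peremptories — Claimant: 8 + 1×1 = 9; Respondent: 8 + 1×1 + 2 = 11; total 20.
For-cause removals: 2.
Minimum venire: 13 + 20 + 2 = 35.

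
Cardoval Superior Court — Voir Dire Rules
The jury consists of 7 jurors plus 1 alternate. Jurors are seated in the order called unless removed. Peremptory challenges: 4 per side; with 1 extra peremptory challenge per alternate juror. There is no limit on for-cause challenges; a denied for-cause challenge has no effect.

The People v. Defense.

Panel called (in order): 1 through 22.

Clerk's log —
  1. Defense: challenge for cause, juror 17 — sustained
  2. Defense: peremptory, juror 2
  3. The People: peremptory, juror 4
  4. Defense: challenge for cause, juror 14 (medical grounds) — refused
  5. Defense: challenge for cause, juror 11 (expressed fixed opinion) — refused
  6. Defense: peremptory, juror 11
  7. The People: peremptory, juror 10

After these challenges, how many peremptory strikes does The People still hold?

3

The People allotment: 4 base + 1 × 1 alternate = 5.
The People peremptories used: #4, #10 — 2.
Remaining: 5 − 2 = 3.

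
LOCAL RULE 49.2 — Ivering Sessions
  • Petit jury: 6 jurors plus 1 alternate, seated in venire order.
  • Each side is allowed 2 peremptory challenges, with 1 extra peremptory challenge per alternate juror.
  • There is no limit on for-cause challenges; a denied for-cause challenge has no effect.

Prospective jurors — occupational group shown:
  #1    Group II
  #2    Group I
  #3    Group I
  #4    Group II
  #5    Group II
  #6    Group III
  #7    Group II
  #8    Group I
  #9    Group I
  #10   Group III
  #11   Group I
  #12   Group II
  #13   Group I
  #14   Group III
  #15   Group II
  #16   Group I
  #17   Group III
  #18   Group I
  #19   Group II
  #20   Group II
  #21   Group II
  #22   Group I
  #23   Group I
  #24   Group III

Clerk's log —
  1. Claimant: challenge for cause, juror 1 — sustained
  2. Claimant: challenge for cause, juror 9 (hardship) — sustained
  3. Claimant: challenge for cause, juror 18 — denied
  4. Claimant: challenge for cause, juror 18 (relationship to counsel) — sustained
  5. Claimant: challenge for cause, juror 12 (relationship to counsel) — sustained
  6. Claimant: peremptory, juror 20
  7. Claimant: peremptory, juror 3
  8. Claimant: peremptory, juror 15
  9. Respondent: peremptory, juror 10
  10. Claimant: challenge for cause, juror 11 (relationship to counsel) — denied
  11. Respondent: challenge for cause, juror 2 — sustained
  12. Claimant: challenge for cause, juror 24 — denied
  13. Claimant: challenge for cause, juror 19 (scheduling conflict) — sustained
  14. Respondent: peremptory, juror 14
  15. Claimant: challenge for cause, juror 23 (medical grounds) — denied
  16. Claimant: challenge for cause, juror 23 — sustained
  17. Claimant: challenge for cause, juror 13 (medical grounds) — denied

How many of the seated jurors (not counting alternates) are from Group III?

Removed: #1, #2, #3, #9, #10, #12, #14, #15, #18, #19, #20, #23.
Seated jurors 1–6: #4, #5, #6, #7, #8, #11 (alternates #13 not counted).
Of those, in Group III: #6 → 1.

1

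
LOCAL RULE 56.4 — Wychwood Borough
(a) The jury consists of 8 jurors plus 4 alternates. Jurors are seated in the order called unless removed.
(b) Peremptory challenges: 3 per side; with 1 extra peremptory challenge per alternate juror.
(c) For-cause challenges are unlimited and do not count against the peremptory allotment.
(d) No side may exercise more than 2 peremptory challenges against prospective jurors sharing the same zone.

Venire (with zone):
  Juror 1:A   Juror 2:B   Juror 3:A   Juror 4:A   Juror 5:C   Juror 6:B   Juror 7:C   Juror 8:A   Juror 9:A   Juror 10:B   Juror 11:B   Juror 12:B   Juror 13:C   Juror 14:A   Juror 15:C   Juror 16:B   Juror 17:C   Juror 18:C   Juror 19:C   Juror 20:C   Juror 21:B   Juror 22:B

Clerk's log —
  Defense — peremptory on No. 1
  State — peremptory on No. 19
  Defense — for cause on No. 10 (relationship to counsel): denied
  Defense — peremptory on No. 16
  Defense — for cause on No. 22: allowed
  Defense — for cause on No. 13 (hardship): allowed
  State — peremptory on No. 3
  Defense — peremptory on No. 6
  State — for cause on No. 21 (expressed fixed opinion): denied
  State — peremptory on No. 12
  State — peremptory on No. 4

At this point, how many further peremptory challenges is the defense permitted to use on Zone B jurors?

Defense peremptories so far: #1, #16, #6 — 3 of 7 used, 4 left overall.
Against Zone B: #16, #6 — 2 used; per-zone cap 2 leaves 0.
Binding limit: min(4, 0) = 0.

0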